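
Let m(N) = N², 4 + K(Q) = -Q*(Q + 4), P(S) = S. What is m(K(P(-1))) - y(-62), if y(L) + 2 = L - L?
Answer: 3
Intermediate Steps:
K(Q) = -4 - Q*(4 + Q) (K(Q) = -4 - Q*(Q + 4) = -4 - Q*(4 + Q))
y(L) = -2 (y(L) = -2 + (L - L) = -2 + 0 = -2)
m(K(P(-1))) - y(-62) = (-4 - 1*(-1)² - 4*(-1))² - 1*(-2) = (-4 - 1*1 + 4)² + 2 = (-4 - 1 + 4)² + 2 = (-1)² + 2 = 1 + 2 = 3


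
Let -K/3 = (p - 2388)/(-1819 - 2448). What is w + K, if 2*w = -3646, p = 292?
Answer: -7785029/4267 ≈ -1824.5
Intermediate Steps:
K = -6288/4267 (K = -3*(292 - 2388)/(-1819 - 2448) = -(-6288)/(-4267) = -(-6288)*(-1)/4267 = -3*2096/4267 = -6288/4267 ≈ -1.4736)
w = -1823 (w = (1/2)*(-3646) = -1823)
w + K = -1823 - 6288/4267 = -7785029/4267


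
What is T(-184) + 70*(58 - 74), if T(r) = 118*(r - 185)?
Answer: -44662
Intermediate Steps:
T(r) = -21830 + 118*r (T(r) = 118*(-185 + r) = -21830 + 118*r)
T(-184) + 70*(58 - 74) = (-21830 + 118*(-184)) + 70*(58 - 74) = (-21830 - 21712) + 70*(-16) = -43542 - 1120 = -44662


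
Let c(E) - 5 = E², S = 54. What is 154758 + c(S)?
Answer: 157679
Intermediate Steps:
c(E) = 5 + E²
154758 + c(S) = 154758 + (5 + 54²) = 154758 + (5 + 2916) = 154758 + 2921 = 157679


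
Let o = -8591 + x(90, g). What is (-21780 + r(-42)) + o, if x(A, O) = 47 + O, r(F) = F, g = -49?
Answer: -30415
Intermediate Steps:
o = -8593 (o = -8591 + (47 - 49) = -8591 - 2 = -8593)
(-21780 + r(-42)) + o = (-21780 - 42) - 8593 = -21822 - 8593 = -30415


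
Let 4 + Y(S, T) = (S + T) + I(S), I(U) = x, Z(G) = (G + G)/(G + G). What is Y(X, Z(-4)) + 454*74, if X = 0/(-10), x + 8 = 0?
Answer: 33585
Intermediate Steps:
x = -8 (x = -8 + 0 = -8)
X = 0 (X = 0*(-1/10) = 0)
Z(G) = 1 (Z(G) = (2*G)/((2*G)) = (2*G)*(1/(2*G)) = 1)
I(U) = -8
Y(S, T) = -12 + S + T (Y(S, T) = -4 + ((S + T) - 8) = -4 + (-8 + S + T) = -12 + S + T)
Y(X, Z(-4)) + 454*74 = (-12 + 0 + 1) + 454*74 = -11 + 33596 = 33585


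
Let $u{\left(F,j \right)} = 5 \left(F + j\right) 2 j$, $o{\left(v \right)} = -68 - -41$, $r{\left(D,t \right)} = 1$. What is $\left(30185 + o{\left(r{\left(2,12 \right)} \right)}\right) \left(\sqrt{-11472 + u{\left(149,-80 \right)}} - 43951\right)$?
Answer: $-1325474258 + 361896 i \sqrt{463} \approx -1.3255 \cdot 10^{9} + 7.7871 \cdot 10^{6} i$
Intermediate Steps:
$o{\left(v \right)} = -27$ ($o{\left(v \right)} = -68 + 41 = -27$)
$u{\left(F,j \right)} = j \left(10 F + 10 j\right)$ ($u{\left(F,j \right)} = \left(5 F + 5 j\right) 2 j = \left(10 F + 10 j\right) j = j \left(10 F + 10 j\right)$)
$\left(30185 + o{\left(r{\left(2,12 \right)} \right)}\right) \left(\sqrt{-11472 + u{\left(149,-80 \right)}} - 43951\right) = \left(30185 - 27\right) \left(\sqrt{-11472 + 10 \left(-80\right) \left(149 - 80\right)} - 43951\right) = 30158 \left(\sqrt{-11472 + 10 \left(-80\right) 69} - 43951\right) = 30158 \left(\sqrt{-11472 - 55200} - 43951\right) = 30158 \left(\sqrt{-66672} - 43951\right) = 30158 \left(12 i \sqrt{463} - 43951\right) = 30158 \left(-43951 + 12 i \sqrt{463}\right) = -1325474258 + 361896 i \sqrt{463}$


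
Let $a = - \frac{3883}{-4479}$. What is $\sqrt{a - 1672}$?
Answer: $\frac{i \sqrt{33525337395}}{4479} \approx 40.88 i$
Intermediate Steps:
$a = \frac{3883}{4479}$ ($a = \left(-3883\right) \left(- \frac{1}{4479}\right) = \frac{3883}{4479} \approx 0.86693$)
$\sqrt{a - 1672} = \sqrt{\frac{3883}{4479} - 1672} = \sqrt{- \frac{7485005}{4479}} = \frac{i \sqrt{33525337395}}{4479}$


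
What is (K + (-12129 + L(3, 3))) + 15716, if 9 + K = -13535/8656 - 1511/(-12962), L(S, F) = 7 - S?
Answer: 200867357225/56099536 ≈ 3580.6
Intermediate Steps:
K = -586076551/56099536 (K = -9 + (-13535/8656 - 1511/(-12962)) = -9 + (-13535*1/8656 - 1511*(-1/12962)) = -9 + (-13535/8656 + 1511/12962) = -9 - 81180727/56099536 = -586076551/56099536 ≈ -10.447)
(K + (-12129 + L(3, 3))) + 15716 = (-586076551/56099536 + (-12129 + (7 - 1*3))) + 15716 = (-586076551/56099536 + (-12129 + (7 - 3))) + 15716 = (-586076551/56099536 + (-12129 + 4)) + 15716 = (-586076551/56099536 - 12125) + 15716 = -680792950551/56099536 + 15716 = 200867357225/56099536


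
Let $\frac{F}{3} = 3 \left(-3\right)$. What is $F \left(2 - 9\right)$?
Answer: $189$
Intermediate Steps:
$F = -27$ ($F = 3 \cdot 3 \left(-3\right) = 3 \left(-9\right) = -27$)
$F \left(2 - 9\right) = - 27 \left(2 - 9\right) = \left(-27\right) \left(-7\right) = 189$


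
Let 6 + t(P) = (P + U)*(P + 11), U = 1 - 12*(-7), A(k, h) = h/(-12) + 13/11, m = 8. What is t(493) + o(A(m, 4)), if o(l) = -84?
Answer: 291222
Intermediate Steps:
A(k, h) = 13/11 - h/12 (A(k, h) = h*(-1/12) + 13*(1/11) = -h/12 + 13/11 = 13/11 - h/12)
U = 85 (U = 1 + 84 = 85)
t(P) = -6 + (11 + P)*(85 + P) (t(P) = -6 + (P + 85)*(P + 11) = -6 + (85 + P)*(11 + P) = -6 + (11 + P)*(85 + P))
t(493) + o(A(m, 4)) = (929 + 493² + 96*493) - 84 = (929 + 243049 + 47328) - 84 = 291306 - 84 = 291222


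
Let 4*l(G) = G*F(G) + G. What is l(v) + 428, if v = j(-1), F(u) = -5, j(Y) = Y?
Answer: 429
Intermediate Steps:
v = -1
l(G) = -G (l(G) = (G*(-5) + G)/4 = (-5*G + G)/4 = (-4*G)/4 = -G)
l(v) + 428 = -1*(-1) + 428 = 1 + 428 = 429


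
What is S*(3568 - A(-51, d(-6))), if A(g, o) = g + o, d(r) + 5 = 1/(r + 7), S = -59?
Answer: -213757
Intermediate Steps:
d(r) = -5 + 1/(7 + r) (d(r) = -5 + 1/(r + 7) = -5 + 1/(7 + r))
S*(3568 - A(-51, d(-6))) = -59*(3568 - (-51 + (-34 - 5*(-6))/(7 - 6))) = -59*(3568 - (-51 + (-34 + 30)/1)) = -59*(3568 - (-51 + 1*(-4))) = -59*(3568 - (-51 - 4)) = -59*(3568 - 1*(-55)) = -59*(3568 + 55) = -59*3623 = -213757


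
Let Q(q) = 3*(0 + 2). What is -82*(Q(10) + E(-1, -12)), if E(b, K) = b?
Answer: -410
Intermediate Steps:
Q(q) = 6 (Q(q) = 3*2 = 6)
-82*(Q(10) + E(-1, -12)) = -82*(6 - 1) = -82*5 = -410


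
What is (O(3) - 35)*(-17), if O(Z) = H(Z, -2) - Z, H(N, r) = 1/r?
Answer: 1309/2 ≈ 654.50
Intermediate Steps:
O(Z) = -½ - Z (O(Z) = 1/(-2) - Z = -½ - Z)
(O(3) - 35)*(-17) = ((-½ - 1*3) - 35)*(-17) = ((-½ - 3) - 35)*(-17) = (-7/2 - 35)*(-17) = -77/2*(-17) = 1309/2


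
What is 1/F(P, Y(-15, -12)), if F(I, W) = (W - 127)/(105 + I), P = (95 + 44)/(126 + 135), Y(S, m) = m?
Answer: -27544/36279 ≈ -0.75923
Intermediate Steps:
P = 139/261 ≈ 0.53257
F(I, W) = (-127 + W)/(105 + I)
1/F(P, Y(-15, -12)) = 1/((-127 - 12)/(105 + 139/261)) = 1/(-139/(27544/261)) = 1/((261/27544)*(-139)) = 1/(-36279/27544) = -27544/36279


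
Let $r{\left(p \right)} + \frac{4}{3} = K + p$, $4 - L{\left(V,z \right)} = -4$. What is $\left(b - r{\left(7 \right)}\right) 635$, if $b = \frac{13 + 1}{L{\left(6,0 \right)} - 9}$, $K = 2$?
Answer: $- \frac{41275}{3} \approx -13758.0$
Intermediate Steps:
$L{\left(V,z \right)} = 8$ ($L{\left(V,z \right)} = 4 - -4 = 4 + 4 = 8$)
$r{\left(p \right)} = \frac{2}{3} + p$ ($r{\left(p \right)} = - \frac{4}{3} + \left(2 + p\right) = \frac{2}{3} + p$)
$b = -14$ ($b = \frac{13 + 1}{8 - 9} = \frac{1}{-1} \cdot 14 = \left(-1\right) 14 = -14$)
$\left(b - r{\left(7 \right)}\right) 635 = \left(-14 - \left(\frac{2}{3} + 7\right)\right) 635 = \left(-14 - \frac{23}{3}\right) 635 = \left(- \frac{65}{3}\right) 635 = - \frac{41275}{3}$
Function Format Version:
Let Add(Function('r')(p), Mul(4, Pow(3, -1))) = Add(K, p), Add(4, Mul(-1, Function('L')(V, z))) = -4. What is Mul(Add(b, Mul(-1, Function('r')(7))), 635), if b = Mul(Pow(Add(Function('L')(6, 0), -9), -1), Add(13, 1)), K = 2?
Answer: Rational(-41275, 3) ≈ -13758.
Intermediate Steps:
Function('L')(V, z) = 8 (Function('L')(V, z) = Add(4, Mul(-1, -4)) = Add(4, 4) = 8)
Function('r')(p) = Add(Rational(2, 3), p) (Function('r')(p) = Add(Rational(-4, 3), Add(2, p)) = Add(Rational(2, 3), p))
b = -14 (b = Mul(Pow(Add(8, -9), -1), Add(13, 1)) = Mul(Pow(-1, -1), 14) = Mul(-1, 14) = -14)
Mul(Add(b, Mul(-1, Function('r')(7))), 635) = Mul(Add(-14, Mul(-1, Add(Rational(2, 3), 7))), 635) = Mul(Add(-14, Mul(-1, Rational(23, 3))), 635) = Mul(Add(-14, Rational(-23, 3)), 635) = Mul(Rational(-65, 3), 635) = Rational(-41275, 3)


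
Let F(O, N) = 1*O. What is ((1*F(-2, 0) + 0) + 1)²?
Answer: 1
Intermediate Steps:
F(O, N) = O
((1*F(-2, 0) + 0) + 1)² = ((1*(-2) + 0) + 1)² = ((-2 + 0) + 1)² = (-2 + 1)² = (-1)² = 1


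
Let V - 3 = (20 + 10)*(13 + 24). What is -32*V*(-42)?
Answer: 1495872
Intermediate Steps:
V = 1113 (V = 3 + (20 + 10)*(13 + 24) = 3 + 30*37 = 3 + 1110 = 1113)
-32*V*(-42) = -32*1113*(-42) = -35616*(-42) = 1495872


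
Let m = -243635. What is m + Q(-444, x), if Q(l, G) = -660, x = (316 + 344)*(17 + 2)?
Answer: -244295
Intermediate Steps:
x = 12540 (x = 660*19 = 12540)
m + Q(-444, x) = -243635 - 660 = -244295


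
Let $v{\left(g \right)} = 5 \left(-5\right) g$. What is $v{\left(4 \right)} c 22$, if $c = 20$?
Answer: $-44000$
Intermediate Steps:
$v{\left(g \right)} = - 25 g$
$v{\left(4 \right)} c 22 = \left(-25\right) 4 \cdot 20 \cdot 22 = \left(-100\right) 20 \cdot 22 = \left(-2000\right) 22 = -44000$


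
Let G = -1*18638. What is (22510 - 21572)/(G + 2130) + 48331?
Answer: 398923605/8254 ≈ 48331.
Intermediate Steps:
G = -18638
(22510 - 21572)/(G + 2130) + 48331 = (22510 - 21572)/(-18638 + 2130) + 48331 = 938/(-16508) + 48331 = 938*(-1/16508) + 48331 = -469/8254 + 48331 = 398923605/8254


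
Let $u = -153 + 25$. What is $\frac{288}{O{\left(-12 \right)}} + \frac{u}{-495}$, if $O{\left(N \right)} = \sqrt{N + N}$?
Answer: $\frac{128}{495} - 24 i \sqrt{6} \approx 0.25859 - 58.788 i$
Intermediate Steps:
$O{\left(N \right)} = \sqrt{2} \sqrt{N}$ ($O{\left(N \right)} = \sqrt{2 N} = \sqrt{2} \sqrt{N}$)
$u = -128$
$\frac{288}{O{\left(-12 \right)}} + \frac{u}{-495} = \frac{288}{\sqrt{2} \sqrt{-12}} - \frac{128}{-495} = \frac{288}{\sqrt{2} \cdot 2 i \sqrt{3}} - - \frac{128}{495} = \frac{288}{2 i \sqrt{6}} + \frac{128}{495} = 288 \left(- \frac{i \sqrt{6}}{12}\right) + \frac{128}{495} = - 24 i \sqrt{6} + \frac{128}{495} = \frac{128}{495} - 24 i \sqrt{6}$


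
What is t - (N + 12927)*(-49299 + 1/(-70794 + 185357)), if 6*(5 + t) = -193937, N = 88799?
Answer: 3447171625034195/687378 ≈ 5.0150e+9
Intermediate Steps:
t = -193967/6 (t = -5 + (⅙)*(-193937) = -5 - 193937/6 = -193967/6 ≈ -32328.)
t - (N + 12927)*(-49299 + 1/(-70794 + 185357)) = -193967/6 - (88799 + 12927)*(-49299 + 1/(-70794 + 185357)) = -193967/6 - 101726*(-49299 + 1/114563) = -193967/6 - 101726*(-5647841336)/114563 = -193967/6 - 1*(-574532307745936/114563) = -193967/6 + 574532307745936/114563 = 3447171625034195/687378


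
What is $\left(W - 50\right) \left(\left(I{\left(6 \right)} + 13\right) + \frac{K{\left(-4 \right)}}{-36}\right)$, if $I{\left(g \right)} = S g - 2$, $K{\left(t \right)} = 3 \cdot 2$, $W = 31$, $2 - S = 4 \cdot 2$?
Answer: $\frac{2869}{6} \approx 478.17$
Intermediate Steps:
$S = -6$ ($S = 2 - 4 \cdot 2 = 2 - 8 = -6$)
$K{\left(t \right)} = 6$
$I{\left(g \right)} = -2 - 6 g$ ($I{\left(g \right)} = - 6 g - 2 = -2 - 6 g$)
$\left(W - 50\right) \left(\left(I{\left(6 \right)} + 13\right) + \frac{K{\left(-4 \right)}}{-36}\right) = \left(31 - 50\right) \left(\left(\left(-2 - 36\right) + 13\right) + \frac{6}{-36}\right) = - 19 \left(\left(\left(-2 - 36\right) + 13\right) + 6 \left(- \frac{1}{36}\right)\right) = - 19 \left(\left(-38 + 13\right) - \frac{1}{6}\right) = - 19 \left(-25 - \frac{1}{6}\right) = \left(-19\right) \left(- \frac{151}{6}\right) = \frac{2869}{6}$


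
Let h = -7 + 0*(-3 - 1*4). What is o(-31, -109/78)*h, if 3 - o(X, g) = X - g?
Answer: -17801/78 ≈ -228.22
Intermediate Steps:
o(X, g) = 3 + g - X (o(X, g) = 3 - (X - g) = 3 + (g - X) = 3 + g - X)
h = -7 (h = -7 + 0*(-3 - 4) = -7 + 0*(-7) = -7 + 0 = -7)
o(-31, -109/78)*h = (3 - 109/78 - 1*(-31))*(-7) = (3 - 109*1/78 + 31)*(-7) = (3 - 109/78 + 31)*(-7) = (2543/78)*(-7) = -17801/78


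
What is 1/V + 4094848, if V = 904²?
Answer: 3346375303169/817216 ≈ 4.0948e+6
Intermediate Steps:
V = 817216
1/V + 4094848 = 1/817216 + 4094848 = 3346375303169/817216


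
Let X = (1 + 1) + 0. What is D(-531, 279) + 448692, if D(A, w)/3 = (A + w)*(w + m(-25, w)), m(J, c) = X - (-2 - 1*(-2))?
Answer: 236256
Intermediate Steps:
X = 2 (X = 2 + 0 = 2)
m(J, c) = 2 (m(J, c) = 2 - (-2 - 1*(-2)) = 2 - (-2 + 2) = 2 - 1*0 = 2 + 0 = 2)
D(A, w) = 3*(2 + w)*(A + w) (D(A, w) = 3*((A + w)*(w + 2)) = 3*((A + w)*(2 + w)) = 3*((2 + w)*(A + w)) = 3*(2 + w)*(A + w))
D(-531, 279) + 448692 = (3*279² + 6*(-531) + 6*279 + 3*(-531)*279) + 448692 = (3*77841 - 3186 + 1674 - 444447) + 448692 = (233523 - 3186 + 1674 - 444447) + 448692 = -212436 + 448692 = 236256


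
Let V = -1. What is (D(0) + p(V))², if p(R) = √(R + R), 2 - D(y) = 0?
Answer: (2 + I*√2)² ≈ 2.0 + 5.6569*I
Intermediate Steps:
D(y) = 2 (D(y) = 2 - 1*0 = 2 + 0 = 2)
p(R) = √2*√R (p(R) = √(2*R) = √2*√R)
(D(0) + p(V))² = (2 + √2*√(-1))² = (2 + √2*I)² = (2 + I*√2)²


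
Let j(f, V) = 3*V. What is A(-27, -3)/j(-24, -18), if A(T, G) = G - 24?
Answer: ½ ≈ 0.50000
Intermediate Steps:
A(T, G) = -24 + G
A(-27, -3)/j(-24, -18) = (-24 - 3)/((3*(-18))) = -27/(-54) = -27*(-1/54) = ½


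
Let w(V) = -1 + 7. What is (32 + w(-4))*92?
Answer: 3496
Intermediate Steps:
w(V) = 6
(32 + w(-4))*92 = (32 + 6)*92 = 38*92 = 3496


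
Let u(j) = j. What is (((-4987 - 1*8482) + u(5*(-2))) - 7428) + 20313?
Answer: -594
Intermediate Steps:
(((-4987 - 1*8482) + u(5*(-2))) - 7428) + 20313 = (((-4987 - 1*8482) + 5*(-2)) - 7428) + 20313 = (((-4987 - 8482) - 10) - 7428) + 20313 = ((-13469 - 10) - 7428) + 20313 = (-13479 - 7428) + 20313 = -20907 + 20313 = -594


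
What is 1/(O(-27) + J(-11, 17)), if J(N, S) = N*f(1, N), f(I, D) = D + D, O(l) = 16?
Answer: 1/258 ≈ 0.0038760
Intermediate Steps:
f(I, D) = 2*D
J(N, S) = 2*N² (J(N, S) = N*(2*N) = 2*N²)
1/(O(-27) + J(-11, 17)) = 1/(16 + 2*(-11)²) = 1/(16 + 2*121) = 1/(16 + 242) = 1/258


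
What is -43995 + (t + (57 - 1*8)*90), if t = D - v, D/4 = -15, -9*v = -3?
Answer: -118936/3 ≈ -39645.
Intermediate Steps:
v = ⅓ (v = -⅑*(-3) = ⅓ ≈ 0.33333)
D = -60 (D = 4*(-15) = -60)
t = -181/3 (t = -60 - 1*⅓ = -60 - ⅓ = -181/3 ≈ -60.333)
-43995 + (t + (57 - 1*8)*90) = -43995 + (-181/3 + (57 - 1*8)*90) = -43995 + (-181/3 + (57 - 8)*90) = -43995 + (-181/3 + 49*90) = -43995 + (-181/3 + 4410) = -43995 + 13049/3 = -118936/3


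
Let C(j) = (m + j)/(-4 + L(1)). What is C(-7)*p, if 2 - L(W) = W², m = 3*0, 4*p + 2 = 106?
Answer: 182/3 ≈ 60.667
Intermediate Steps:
p = 26 (p = -½ + (¼)*106 = -½ + 53/2 = 26)
m = 0
L(W) = 2 - W²
C(j) = -j/3 (C(j) = (0 + j)/(-4 + (2 - 1*1²)) = j/(-4 + (2 - 1*1)) = j/(-4 + (2 - 1)) = j/(-4 + 1) = j/(-3) = j*(-⅓) = -j/3)
C(-7)*p = -⅓*(-7)*26 = (7/3)*26 = 182/3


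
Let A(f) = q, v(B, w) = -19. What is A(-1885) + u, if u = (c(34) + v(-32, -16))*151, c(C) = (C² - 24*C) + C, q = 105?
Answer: 53710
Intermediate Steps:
c(C) = C² - 23*C
A(f) = 105
u = 53605 (u = (34*(-23 + 34) - 19)*151 = (34*11 - 19)*151 = (374 - 19)*151 = 355*151 = 53605)
A(-1885) + u = 105 + 53605 = 53710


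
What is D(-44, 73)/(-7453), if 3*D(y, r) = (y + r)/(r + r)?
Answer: -1/112566 ≈ -8.8837e-6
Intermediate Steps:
D(y, r) = (r + y)/(6*r) (D(y, r) = ((y + r)/(r + r))/3 = ((r + y)/((2*r)))/3 = ((r + y)*(1/(2*r)))/3 = ((r + y)/(2*r))/3 = (r + y)/(6*r))
D(-44, 73)/(-7453) = ((⅙)*(73 - 44)/73)/(-7453) = ((⅙)*(1/73)*29)*(-1/7453) = (29/438)*(-1/7453) = -1/112566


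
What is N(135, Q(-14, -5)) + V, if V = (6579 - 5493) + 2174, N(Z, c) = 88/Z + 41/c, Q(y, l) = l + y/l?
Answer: 4814393/1485 ≈ 3242.0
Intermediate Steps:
N(Z, c) = 41/c + 88/Z
V = 3260 (V = 1086 + 2174 = 3260)
N(135, Q(-14, -5)) + V = (41/(-5 - 14/(-5)) + 88/135) + 3260 = (41/(-5 - 14*(-⅕)) + 88*(1/135)) + 3260 = (41/(-5 + 14/5) + 88/135) + 3260 = (41/(-11/5) + 88/135) + 3260 = (41*(-5/11) + 88/135) + 3260 = (-205/11 + 88/135) + 3260 = -26707/1485 + 3260 = 4814393/1485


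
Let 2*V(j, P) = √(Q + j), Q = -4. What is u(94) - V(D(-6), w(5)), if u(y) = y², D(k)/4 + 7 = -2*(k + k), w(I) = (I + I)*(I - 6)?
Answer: 8832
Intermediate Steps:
w(I) = 2*I*(-6 + I) (w(I) = (2*I)*(-6 + I) = 2*I*(-6 + I))
D(k) = -28 - 16*k (D(k) = -28 + 4*(-2*(k + k)) = -28 + 4*(-4*k) = -28 - 16*k)
V(j, P) = √(-4 + j)/2
u(94) - V(D(-6), w(5)) = 94² - √(-4 + (-28 - 16*(-6)))/2 = 8836 - √(-4 + (-28 + 96))/2 = 8836 - √(-4 + 68)/2 = 8836 - √64/2 = 8836 - 8/2 = 8836 - 1*4 = 8836 - 4 = 8832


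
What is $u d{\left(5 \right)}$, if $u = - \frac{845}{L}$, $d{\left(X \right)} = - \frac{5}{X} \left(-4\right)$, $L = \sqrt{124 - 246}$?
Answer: $\frac{1690 i \sqrt{122}}{61} \approx 306.01 i$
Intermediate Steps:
$L = i \sqrt{122}$ ($L = \sqrt{-122} = i \sqrt{122} \approx 11.045 i$)
$d{\left(X \right)} = \frac{20}{X}$
$u = \frac{845 i \sqrt{122}}{122}$ ($u = - \frac{845}{i \sqrt{122}} = - 845 \left(- \frac{i \sqrt{122}}{122}\right) = \frac{845 i \sqrt{122}}{122} \approx 76.503 i$)
$u d{\left(5 \right)} = \frac{845 i \sqrt{122}}{122} \cdot \frac{20}{5} = \frac{845 i \sqrt{122}}{122} \cdot 20 \cdot \frac{1}{5} = \frac{845 i \sqrt{122}}{122} \cdot 4 = \frac{1690 i \sqrt{122}}{61}$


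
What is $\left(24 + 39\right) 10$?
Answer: $630$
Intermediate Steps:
$\left(24 + 39\right) 10 = 63 \cdot 10 = 630$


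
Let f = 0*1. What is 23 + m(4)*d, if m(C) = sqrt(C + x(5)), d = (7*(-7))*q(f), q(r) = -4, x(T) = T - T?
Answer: 415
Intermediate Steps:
f = 0
x(T) = 0
d = 196 (d = (7*(-7))*(-4) = -49*(-4) = 196)
m(C) = sqrt(C) (m(C) = sqrt(C + 0) = sqrt(C))
23 + m(4)*d = 23 + sqrt(4)*196 = 23 + 2*196 = 23 + 392 = 415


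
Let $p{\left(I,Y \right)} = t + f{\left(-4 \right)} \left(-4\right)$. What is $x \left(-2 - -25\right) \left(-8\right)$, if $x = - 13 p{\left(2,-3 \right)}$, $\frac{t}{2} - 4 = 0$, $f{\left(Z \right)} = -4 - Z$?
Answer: $19136$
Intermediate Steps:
$t = 8$ ($t = 8 + 2 \cdot 0 = 8 + 0 = 8$)
$p{\left(I,Y \right)} = 8$ ($p{\left(I,Y \right)} = 8 + \left(-4 - -4\right) \left(-4\right) = 8 + \left(-4 + 4\right) \left(-4\right) = 8 + 0 \left(-4\right) = 8 + 0 = 8$)
$x = -104$ ($x = \left(-13\right) 8 = -104$)
$x \left(-2 - -25\right) \left(-8\right) = - 104 \left(-2 - -25\right) \left(-8\right) = - 104 \left(-2 + 25\right) \left(-8\right) = \left(-104\right) 23 \left(-8\right) = \left(-2392\right) \left(-8\right) = 19136$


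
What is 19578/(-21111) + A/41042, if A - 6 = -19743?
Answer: -406729361/288812554 ≈ -1.4083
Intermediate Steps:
A = -19737 (A = 6 - 19743 = -19737)
19578/(-21111) + A/41042 = 19578/(-21111) - 19737/41042 = 19578*(-1/21111) - 19737*1/41042 = -6526/7037 - 19737/41042 = -406729361/288812554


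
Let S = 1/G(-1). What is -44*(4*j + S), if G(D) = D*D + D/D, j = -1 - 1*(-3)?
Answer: -374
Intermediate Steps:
j = 2 (j = -1 + 3 = 2)
G(D) = 1 + D² (G(D) = D² + 1 = 1 + D²)
S = ½ (S = 1/(1 + (-1)²) = 1/(1 + 1) = 1/2 = ½ ≈ 0.50000)
-44*(4*j + S) = -44*(4*2 + ½) = -44*(8 + ½) = -44*17/2 = -374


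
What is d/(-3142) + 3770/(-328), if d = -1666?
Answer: -2824723/257644 ≈ -10.964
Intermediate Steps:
d/(-3142) + 3770/(-328) = -1666/(-3142) + 3770/(-328) = -1666*(-1/3142) + 3770*(-1/328) = 833/1571 - 1885/164 = -2824723/257644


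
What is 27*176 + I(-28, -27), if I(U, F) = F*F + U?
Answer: 5453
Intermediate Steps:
I(U, F) = U + F**2 (I(U, F) = F**2 + U = U + F**2)
27*176 + I(-28, -27) = 27*176 + (-28 + (-27)**2) = 4752 + (-28 + 729) = 4752 + 701 = 5453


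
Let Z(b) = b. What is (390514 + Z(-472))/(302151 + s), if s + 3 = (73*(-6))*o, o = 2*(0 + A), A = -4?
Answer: 65007/50942 ≈ 1.2761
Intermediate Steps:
o = -8 (o = 2*(0 - 4) = 2*(-4) = -8)
s = 3501 (s = -3 + (73*(-6))*(-8) = -3 - 438*(-8) = -3 + 3504 = 3501)
(390514 + Z(-472))/(302151 + s) = (390514 - 472)/(302151 + 3501) = 390042/305652 = 390042*(1/305652) = 65007/50942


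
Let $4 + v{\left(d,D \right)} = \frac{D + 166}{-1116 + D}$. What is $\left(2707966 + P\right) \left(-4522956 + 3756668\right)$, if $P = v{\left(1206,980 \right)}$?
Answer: $- \frac{35276229575196}{17} \approx -2.0751 \cdot 10^{12}$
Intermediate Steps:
$v{\left(d,D \right)} = -4 + \frac{166 + D}{-1116 + D}$ ($v{\left(d,D \right)} = -4 + \frac{D + 166}{-1116 + D} = -4 + \frac{166 + D}{-1116 + D}$)
$P = - \frac{845}{68}$ ($P = \frac{4630 - 2940}{-1116 + 980} = \frac{4630 - 2940}{-136} = \left(- \frac{1}{136}\right) 1690 = - \frac{845}{68} \approx -12.426$)
$\left(2707966 + P\right) \left(-4522956 + 3756668\right) = \left(2707966 - \frac{845}{68}\right) \left(-4522956 + 3756668\right) = \frac{184140843}{68} \left(-766288\right) = - \frac{35276229575196}{17}$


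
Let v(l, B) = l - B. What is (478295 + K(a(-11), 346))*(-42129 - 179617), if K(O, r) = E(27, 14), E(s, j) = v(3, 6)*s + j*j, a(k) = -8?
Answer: -106085503860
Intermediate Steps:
E(s, j) = j² - 3*s (E(s, j) = (3 - 1*6)*s + j*j = (3 - 6)*s + j² = -3*s + j² = j² - 3*s)
K(O, r) = 115 (K(O, r) = 14² - 3*27 = 196 - 81 = 115)
(478295 + K(a(-11), 346))*(-42129 - 179617) = (478295 + 115)*(-42129 - 179617) = 478410*(-221746) = -106085503860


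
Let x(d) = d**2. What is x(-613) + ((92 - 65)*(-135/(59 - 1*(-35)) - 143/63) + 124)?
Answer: 247271753/658 ≈ 3.7579e+5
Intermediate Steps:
x(-613) + ((92 - 65)*(-135/(59 - 1*(-35)) - 143/63) + 124) = (-613)**2 + ((92 - 65)*(-135/(59 - 1*(-35)) - 143/63) + 124) = 375769 + (27*(-135/(59 + 35) - 143*1/63) + 124) = 375769 + (27*(-135/94 - 143/63) + 124) = 375769 + (27*(-21947/5922) + 124) = 375769 + (-65841/658 + 124) = 375769 + 15751/658 = 247271753/658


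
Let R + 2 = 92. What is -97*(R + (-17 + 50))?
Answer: -11931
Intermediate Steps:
R = 90 (R = -2 + 92 = 90)
-97*(R + (-17 + 50)) = -97*(90 + (-17 + 50)) = -97*(90 + 33) = -97*123 = -11931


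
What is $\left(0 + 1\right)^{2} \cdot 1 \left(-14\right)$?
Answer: $-14$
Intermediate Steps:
$\left(0 + 1\right)^{2} \cdot 1 \left(-14\right) = 1^{2} \left(-14\right) = 1 \left(-14\right) = -14$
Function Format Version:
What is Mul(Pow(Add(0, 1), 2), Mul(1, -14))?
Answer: -14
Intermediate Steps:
Mul(Pow(Add(0, 1), 2), Mul(1, -14)) = Mul(Pow(1, 2), -14) = Mul(1, -14) = -14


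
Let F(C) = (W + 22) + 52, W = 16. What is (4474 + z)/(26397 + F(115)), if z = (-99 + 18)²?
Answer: 11035/26487 ≈ 0.41662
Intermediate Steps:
F(C) = 90 (F(C) = (16 + 22) + 52 = 38 + 52 = 90)
z = 6561 (z = (-81)² = 6561)
(4474 + z)/(26397 + F(115)) = (4474 + 6561)/(26397 + 90) = 11035/26487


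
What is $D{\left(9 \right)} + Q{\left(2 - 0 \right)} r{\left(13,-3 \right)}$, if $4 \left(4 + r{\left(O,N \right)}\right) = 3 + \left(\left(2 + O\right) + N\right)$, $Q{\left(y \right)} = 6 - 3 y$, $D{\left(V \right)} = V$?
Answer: $9$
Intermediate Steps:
$r{\left(O,N \right)} = - \frac{11}{4} + \frac{N}{4} + \frac{O}{4}$ ($r{\left(O,N \right)} = -4 + \frac{3 + \left(\left(2 + O\right) + N\right)}{4} = -4 + \frac{3 + \left(2 + N + O\right)}{4} = -4 + \frac{5 + N + O}{4} = -4 + \left(\frac{5}{4} + \frac{N}{4} + \frac{O}{4}\right) = - \frac{11}{4} + \frac{N}{4} + \frac{O}{4}$)
$D{\left(9 \right)} + Q{\left(2 - 0 \right)} r{\left(13,-3 \right)} = 9 + \left(6 - 3 \left(2 - 0\right)\right) \left(- \frac{11}{4} + \frac{1}{4} \left(-3\right) + \frac{1}{4} \cdot 13\right) = 9 + \left(6 - 3 \left(2 + 0\right)\right) \left(- \frac{11}{4} - \frac{3}{4} + \frac{13}{4}\right) = 9 + \left(6 - 6\right) \left(- \frac{1}{4}\right) = 9 + 0 \left(- \frac{1}{4}\right) = 9 + 0 = 9$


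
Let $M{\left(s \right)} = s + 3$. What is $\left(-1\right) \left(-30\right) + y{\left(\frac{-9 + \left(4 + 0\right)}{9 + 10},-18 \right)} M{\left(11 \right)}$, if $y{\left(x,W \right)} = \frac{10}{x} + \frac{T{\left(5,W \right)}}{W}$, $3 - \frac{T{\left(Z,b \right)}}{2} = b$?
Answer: $- \frac{1604}{3} \approx -534.67$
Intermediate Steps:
$T{\left(Z,b \right)} = 6 - 2 b$
$M{\left(s \right)} = 3 + s$
$y{\left(x,W \right)} = \frac{10}{x} + \frac{6 - 2 W}{W}$
$\left(-1\right) \left(-30\right) + y{\left(\frac{-9 + \left(4 + 0\right)}{9 + 10},-18 \right)} M{\left(11 \right)} = \left(-1\right) \left(-30\right) + \left(-2 + \frac{6}{-18} + \frac{10}{\left(-9 + \left(4 + 0\right)\right) \frac{1}{9 + 10}}\right) \left(3 + 11\right) = 30 + \left(-2 + 6 \left(- \frac{1}{18}\right) + \frac{10}{\left(-9 + 4\right) \frac{1}{19}}\right) 14 = 30 + \left(-2 - \frac{1}{3} + \frac{10}{\left(-5\right) \frac{1}{19}}\right) 14 = 30 + \left(-2 - \frac{1}{3} + \frac{10}{- \frac{5}{19}}\right) 14 = 30 + \left(-2 - \frac{1}{3} + 10 \left(- \frac{19}{5}\right)\right) 14 = 30 + \left(-2 - \frac{1}{3} - 38\right) 14 = 30 - \frac{1694}{3} = - \frac{1604}{3}$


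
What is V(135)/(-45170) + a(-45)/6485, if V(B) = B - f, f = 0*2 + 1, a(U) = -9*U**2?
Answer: -82409224/29292745 ≈ -2.8133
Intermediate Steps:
f = 1 (f = 0 + 1 = 1)
V(B) = -1 + B (V(B) = B - 1*1 = B - 1 = -1 + B)
V(135)/(-45170) + a(-45)/6485 = (-1 + 135)/(-45170) - 9*(-45)**2/6485 = 134*(-1/45170) - 9*2025*(1/6485) = -67/22585 - 18225*1/6485 = -67/22585 - 3645/1297 = -82409224/29292745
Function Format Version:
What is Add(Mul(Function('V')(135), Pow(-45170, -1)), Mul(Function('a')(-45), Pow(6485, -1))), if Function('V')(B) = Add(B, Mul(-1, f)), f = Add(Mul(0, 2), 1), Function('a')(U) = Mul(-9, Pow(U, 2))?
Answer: Rational(-82409224, 29292745) ≈ -2.8133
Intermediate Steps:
f = 1 (f = Add(0, 1) = 1)
Function('V')(B) = Add(-1, B) (Function('V')(B) = Add(B, Mul(-1, 1)) = Add(B, -1) = Add(-1, B))
Add(Mul(Function('V')(135), Pow(-45170, -1)), Mul(Function('a')(-45), Pow(6485, -1))) = Add(Mul(Add(-1, 135), Pow(-45170, -1)), Mul(Mul(-9, Pow(-45, 2)), Pow(6485, -1))) = Add(Mul(134, Rational(-1, 45170)), Mul(Mul(-9, 2025), Rational(1, 6485))) = Add(Rational(-67, 22585), Mul(-18225, Rational(1, 6485))) = Add(Rational(-67, 22585), Rational(-3645, 1297)) = Rational(-82409224, 29292745)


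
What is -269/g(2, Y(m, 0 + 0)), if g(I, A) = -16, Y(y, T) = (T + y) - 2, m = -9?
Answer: 269/16 ≈ 16.813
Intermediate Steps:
Y(y, T) = -2 + T + y
-269/g(2, Y(m, 0 + 0)) = -269/(-16) = -269*(-1/16) = 269/16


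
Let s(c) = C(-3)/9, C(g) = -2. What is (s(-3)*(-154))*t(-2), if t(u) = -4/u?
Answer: 616/9 ≈ 68.444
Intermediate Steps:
s(c) = -2/9
(s(-3)*(-154))*t(-2) = (-2/9*(-154))*(-4/(-2)) = 308*(-4*(-½))/9 = (308/9)*2 = 616/9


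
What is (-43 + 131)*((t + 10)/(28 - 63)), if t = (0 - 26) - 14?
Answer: 528/7 ≈ 75.429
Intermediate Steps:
t = -40 (t = -26 - 14 = -40)
(-43 + 131)*((t + 10)/(28 - 63)) = (-43 + 131)*((-40 + 10)/(28 - 63)) = 88*(-30/(-35)) = 88*(-30*(-1/35)) = 88*(6/7) = 528/7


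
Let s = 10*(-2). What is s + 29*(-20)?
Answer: -600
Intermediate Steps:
s = -20
s + 29*(-20) = -20 + 29*(-20) = -20 - 580 = -600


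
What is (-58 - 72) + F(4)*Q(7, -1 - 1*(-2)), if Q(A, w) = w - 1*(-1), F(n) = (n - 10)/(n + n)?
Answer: -263/2 ≈ -131.50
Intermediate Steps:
F(n) = (-10 + n)/(2*n) (F(n) = (-10 + n)/((2*n)) = (-10 + n)*(1/(2*n)) = (-10 + n)/(2*n))
Q(A, w) = 1 + w (Q(A, w) = w + 1 = 1 + w)
(-58 - 72) + F(4)*Q(7, -1 - 1*(-2)) = (-58 - 72) + ((1/2)*(-10 + 4)/4)*(1 + (-1 - 1*(-2))) = -130 + ((1/2)*(1/4)*(-6))*(1 + (-1 + 2)) = -130 - 3*(1 + 1)/4 = -130 - 3/4*2 = -130 - 3/2 = -263/2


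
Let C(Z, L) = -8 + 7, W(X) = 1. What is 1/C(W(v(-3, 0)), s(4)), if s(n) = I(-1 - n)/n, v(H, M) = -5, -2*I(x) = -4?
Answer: -1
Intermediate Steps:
I(x) = 2 (I(x) = -1/2*(-4) = 2)
s(n) = 2/n
C(Z, L) = -1
1/C(W(v(-3, 0)), s(4)) = 1/(-1) = -1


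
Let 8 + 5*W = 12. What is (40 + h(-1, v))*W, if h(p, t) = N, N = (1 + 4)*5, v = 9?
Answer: 52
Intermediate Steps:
W = 4/5 (W = -8/5 + (1/5)*12 = -8/5 + 12/5 = 4/5 ≈ 0.80000)
N = 25 (N = 5*5 = 25)
h(p, t) = 25
(40 + h(-1, v))*W = (40 + 25)*(4/5) = 65*(4/5) = 52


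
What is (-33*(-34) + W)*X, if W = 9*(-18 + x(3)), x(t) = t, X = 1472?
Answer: 1452864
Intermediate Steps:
W = -135 (W = 9*(-18 + 3) = 9*(-15) = -135)
(-33*(-34) + W)*X = (-33*(-34) - 135)*1472 = (1122 - 135)*1472 = 987*1472 = 1452864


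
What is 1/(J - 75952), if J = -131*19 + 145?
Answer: -1/78296 ≈ -1.2772e-5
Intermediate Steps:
J = -2344 (J = -2489 + 145 = -2344)
1/(J - 75952) = 1/(-2344 - 75952) = 1/(-78296) = -1/78296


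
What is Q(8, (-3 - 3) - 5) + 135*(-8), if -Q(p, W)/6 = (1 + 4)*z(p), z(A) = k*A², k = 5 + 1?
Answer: -12600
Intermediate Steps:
k = 6
z(A) = 6*A²
Q(p, W) = -180*p² (Q(p, W) = -6*(1 + 4)*6*p² = -30*6*p² = -180*p²)
Q(8, (-3 - 3) - 5) + 135*(-8) = -180*8² + 135*(-8) = -180*64 - 1080 = -11520 - 1080 = -12600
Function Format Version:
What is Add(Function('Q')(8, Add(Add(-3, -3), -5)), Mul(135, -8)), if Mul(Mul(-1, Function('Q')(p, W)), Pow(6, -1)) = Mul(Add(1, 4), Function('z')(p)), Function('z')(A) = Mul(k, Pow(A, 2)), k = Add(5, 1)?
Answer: -12600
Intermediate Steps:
k = 6
Function('z')(A) = Mul(6, Pow(A, 2))
Function('Q')(p, W) = Mul(-180, Pow(p, 2)) (Function('Q')(p, W) = Mul(-6, Mul(Add(1, 4), Mul(6, Pow(p, 2)))) = Mul(-6, Mul(5, Mul(6, Pow(p, 2)))) = Mul(-6, Mul(30, Pow(p, 2))) = Mul(-180, Pow(p, 2)))
Add(Function('Q')(8, Add(Add(-3, -3), -5)), Mul(135, -8)) = Add(Mul(-180, Pow(8, 2)), Mul(135, -8)) = Add(Mul(-180, 64), -1080) = Add(-11520, -1080) = -12600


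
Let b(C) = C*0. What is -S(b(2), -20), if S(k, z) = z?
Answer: 20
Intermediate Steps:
b(C) = 0
-S(b(2), -20) = -1*(-20) = 20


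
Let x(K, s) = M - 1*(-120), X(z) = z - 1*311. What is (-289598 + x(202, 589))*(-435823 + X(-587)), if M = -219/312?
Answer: 13147828530985/104 ≈ 1.2642e+11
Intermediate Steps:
M = -73/104 (M = -219*1/312 = -73/104 ≈ -0.70192)
X(z) = -311 + z (X(z) = z - 311 = -311 + z)
x(K, s) = 12407/104 (x(K, s) = -73/104 - 1*(-120) = -73/104 + 120 = 12407/104)
(-289598 + x(202, 589))*(-435823 + X(-587)) = (-289598 + 12407/104)*(-435823 + (-311 - 587)) = -30105785*(-435823 - 898)/104 = -30105785/104*(-436721) = 13147828530985/104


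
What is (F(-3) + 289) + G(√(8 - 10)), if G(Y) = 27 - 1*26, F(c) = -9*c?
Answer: 317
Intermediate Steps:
G(Y) = 1 (G(Y) = 27 - 26 = 1)
(F(-3) + 289) + G(√(8 - 10)) = (-9*(-3) + 289) + 1 = (27 + 289) + 1 = 316 + 1 = 317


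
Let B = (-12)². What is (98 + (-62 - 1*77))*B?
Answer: -5904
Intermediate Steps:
B = 144
(98 + (-62 - 1*77))*B = (98 + (-62 - 1*77))*144 = (98 + (-62 - 77))*144 = (98 - 139)*144 = -41*144 = -5904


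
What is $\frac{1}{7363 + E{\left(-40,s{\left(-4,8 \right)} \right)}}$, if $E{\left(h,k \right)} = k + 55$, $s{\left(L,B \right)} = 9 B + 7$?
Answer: $\frac{1}{7497} \approx 0.00013339$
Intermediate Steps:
$s{\left(L,B \right)} = 7 + 9 B$
$E{\left(h,k \right)} = 55 + k$
$\frac{1}{7363 + E{\left(-40,s{\left(-4,8 \right)} \right)}} = \frac{1}{7363 + \left(55 + \left(7 + 9 \cdot 8\right)\right)} = \frac{1}{7363 + \left(55 + \left(7 + 72\right)\right)} = \frac{1}{7363 + \left(55 + 79\right)} = \frac{1}{7363 + 134} = \frac{1}{7497}$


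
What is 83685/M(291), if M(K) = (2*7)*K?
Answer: 3985/194 ≈ 20.541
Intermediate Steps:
M(K) = 14*K
83685/M(291) = 83685/((14*291)) = 83685/4074 = 83685*(1/4074) = 3985/194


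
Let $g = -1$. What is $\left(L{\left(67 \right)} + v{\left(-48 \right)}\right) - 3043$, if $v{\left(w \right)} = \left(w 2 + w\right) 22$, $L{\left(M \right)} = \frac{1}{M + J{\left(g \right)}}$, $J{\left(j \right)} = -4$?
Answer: $- \frac{391292}{63} \approx -6211.0$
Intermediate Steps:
$L{\left(M \right)} = \frac{1}{-4 + M}$ ($L{\left(M \right)} = \frac{1}{M - 4} = \frac{1}{-4 + M}$)
$v{\left(w \right)} = 66 w$ ($v{\left(w \right)} = \left(2 w + w\right) 22 = 3 w 22 = 66 w$)
$\left(L{\left(67 \right)} + v{\left(-48 \right)}\right) - 3043 = \left(\frac{1}{-4 + 67} + 66 \left(-48\right)\right) - 3043 = \left(\frac{1}{63} - 3168\right) - 3043 = - \frac{199583}{63} - 3043 = - \frac{391292}{63}$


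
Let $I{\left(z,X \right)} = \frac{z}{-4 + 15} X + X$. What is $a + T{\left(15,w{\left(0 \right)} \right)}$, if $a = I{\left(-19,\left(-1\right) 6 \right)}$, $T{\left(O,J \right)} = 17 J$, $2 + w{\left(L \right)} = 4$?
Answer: $\frac{422}{11} \approx 38.364$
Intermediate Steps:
$w{\left(L \right)} = 2$ ($w{\left(L \right)} = -2 + 4 = 2$)
$I{\left(z,X \right)} = X + \frac{X z}{11}$ ($I{\left(z,X \right)} = \frac{z}{11} X + X = \frac{X z}{11} + X = X + \frac{X z}{11}$)
$a = \frac{48}{11}$ ($a = \frac{\left(-1\right) 6 \left(11 - 19\right)}{11} = \frac{1}{11} \left(-6\right) \left(-8\right) = \frac{48}{11} \approx 4.3636$)
$a + T{\left(15,w{\left(0 \right)} \right)} = \frac{48}{11} + 17 \cdot 2 = \frac{48}{11} + 34 = \frac{422}{11}$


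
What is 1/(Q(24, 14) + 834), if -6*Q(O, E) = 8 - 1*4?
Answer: 3/2500 ≈ 0.0012000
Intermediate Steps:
Q(O, E) = -2/3 (Q(O, E) = -(8 - 1*4)/6 = -(8 - 4)/6 = -1/6*4 = -2/3)
1/(Q(24, 14) + 834) = 1/(-2/3 + 834) = 1/(2500/3) = 3/2500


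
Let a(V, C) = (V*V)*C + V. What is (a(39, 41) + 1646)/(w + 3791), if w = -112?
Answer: 64046/3679 ≈ 17.409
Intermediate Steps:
a(V, C) = V + C*V**2 (a(V, C) = V**2*C + V = C*V**2 + V = V + C*V**2)
(a(39, 41) + 1646)/(w + 3791) = (39*(1 + 41*39) + 1646)/(-112 + 3791) = (39*(1 + 1599) + 1646)/3679 = (39*1600 + 1646)*(1/3679) = (62400 + 1646)*(1/3679) = 64046*(1/3679) = 64046/3679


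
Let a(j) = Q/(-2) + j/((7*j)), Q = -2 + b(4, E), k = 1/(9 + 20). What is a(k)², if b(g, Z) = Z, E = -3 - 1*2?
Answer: 2601/196 ≈ 13.270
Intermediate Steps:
E = -5 (E = -3 - 2 = -5)
k = 1/29 ≈ 0.034483
Q = -7 (Q = -2 - 5 = -7)
a(j) = 51/14 (a(j) = -7/(-2) + j/((7*j)) = -7*(-½) + j*(1/(7*j)) = 7/2 + ⅐ = 51/14)
a(k)² = (51/14)² = 2601/196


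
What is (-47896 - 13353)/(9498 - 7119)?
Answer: -61249/2379 ≈ -25.746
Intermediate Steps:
(-47896 - 13353)/(9498 - 7119) = -61249/2379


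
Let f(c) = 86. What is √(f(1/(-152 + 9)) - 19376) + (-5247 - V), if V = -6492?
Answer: 1245 + I*√19290 ≈ 1245.0 + 138.89*I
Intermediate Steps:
√(f(1/(-152 + 9)) - 19376) + (-5247 - V) = √(86 - 19376) + (-5247 - 1*(-6492)) = √(-19290) + (-5247 + 6492) = I*√19290 + 1245 = 1245 + I*√19290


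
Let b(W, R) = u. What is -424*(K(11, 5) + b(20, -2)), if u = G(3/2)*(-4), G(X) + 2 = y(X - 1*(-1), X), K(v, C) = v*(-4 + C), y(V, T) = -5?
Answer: -16536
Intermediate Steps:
G(X) = -7 (G(X) = -2 - 5 = -7)
u = 28 (u = -7*(-4) = 28)
b(W, R) = 28
-424*(K(11, 5) + b(20, -2)) = -424*(11*(-4 + 5) + 28) = -424*(11*1 + 28) = -424*(11 + 28) = -424*39 = -16536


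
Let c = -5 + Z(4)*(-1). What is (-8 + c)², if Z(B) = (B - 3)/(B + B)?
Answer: 11025/64 ≈ 172.27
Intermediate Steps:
Z(B) = (-3 + B)/(2*B) (Z(B) = (-3 + B)/((2*B)) = (-3 + B)*(1/(2*B)) = (-3 + B)/(2*B))
c = -41/8 (c = -5 + ((½)*(-3 + 4)/4)*(-1) = -5 + ((½)*(¼)*1)*(-1) = -5 + (⅛)*(-1) = -5 - ⅛ = -41/8 ≈ -5.1250)
(-8 + c)² = (-8 - 41/8)² = (-105/8)² = 11025/64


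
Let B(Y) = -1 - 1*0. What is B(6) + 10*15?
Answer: 149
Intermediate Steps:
B(Y) = -1 (B(Y) = -1 + 0 = -1)
B(6) + 10*15 = -1 + 10*15 = -1 + 150 = 149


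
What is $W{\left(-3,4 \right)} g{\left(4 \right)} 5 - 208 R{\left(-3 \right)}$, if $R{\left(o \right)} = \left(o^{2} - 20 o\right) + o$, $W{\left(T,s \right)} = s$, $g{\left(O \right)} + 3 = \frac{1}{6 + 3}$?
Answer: $- \frac{124072}{9} \approx -13786.0$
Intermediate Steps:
$g{\left(O \right)} = - \frac{26}{9}$ ($g{\left(O \right)} = -3 + \frac{1}{6 + 3} = -3 + \frac{1}{9} = - \frac{26}{9}$)
$R{\left(o \right)} = o^{2} - 19 o$
$W{\left(-3,4 \right)} g{\left(4 \right)} 5 - 208 R{\left(-3 \right)} = 4 \left(- \frac{26}{9}\right) 5 - 208 \left(- 3 \left(-19 - 3\right)\right) = \left(- \frac{104}{9}\right) 5 - 208 \left(\left(-3\right) \left(-22\right)\right) = - \frac{520}{9} - 13728 = - \frac{124072}{9}$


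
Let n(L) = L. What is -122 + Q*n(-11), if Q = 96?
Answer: -1178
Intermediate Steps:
-122 + Q*n(-11) = -122 + 96*(-11) = -122 - 1056 = -1178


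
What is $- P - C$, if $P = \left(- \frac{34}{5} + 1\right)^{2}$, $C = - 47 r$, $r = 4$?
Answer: $\frac{3859}{25} \approx 154.36$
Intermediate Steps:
$C = -188$ ($C = \left(-47\right) 4 = -188$)
$P = \frac{841}{25}$ ($P = \left(\left(-34\right) \frac{1}{5} + 1\right)^{2} = \left(- \frac{34}{5} + 1\right)^{2} = \left(- \frac{29}{5}\right)^{2} = \frac{841}{25} \approx 33.64$)
$- P - C = \left(-1\right) \frac{841}{25} - -188 = - \frac{841}{25} + 188 = \frac{3859}{25}$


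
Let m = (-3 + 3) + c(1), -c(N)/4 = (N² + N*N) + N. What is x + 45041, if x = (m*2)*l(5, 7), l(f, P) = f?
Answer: 44921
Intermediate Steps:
c(N) = -8*N² - 4*N (c(N) = -4*((N² + N*N) + N) = -4*((N² + N²) + N) = -4*(2*N² + N) = -4*(N + 2*N²) = -8*N² - 4*N)
m = -12 (m = (-3 + 3) - 4*1*(1 + 2*1) = 0 - 4*1*(1 + 2) = 0 - 4*1*3 = 0 - 12 = -12)
x = -120 (x = -12*2*5 = -24*5 = -120)
x + 45041 = -120 + 45041 = 44921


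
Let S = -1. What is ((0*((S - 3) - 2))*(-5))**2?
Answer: 0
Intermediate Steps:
((0*((S - 3) - 2))*(-5))**2 = ((0*((-1 - 3) - 2))*(-5))**2 = ((0*(-4 - 2))*(-5))**2 = ((0*(-6))*(-5))**2 = (0*(-5))**2 = 0**2 = 0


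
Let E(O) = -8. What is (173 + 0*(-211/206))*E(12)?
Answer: -1384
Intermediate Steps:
(173 + 0*(-211/206))*E(12) = (173 + 0*(-211/206))*(-8) = (173 + 0)*(-8) = 173*(-8) = -1384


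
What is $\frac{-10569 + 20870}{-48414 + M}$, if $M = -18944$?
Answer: $- \frac{10301}{67358} \approx -0.15293$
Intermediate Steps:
$\frac{-10569 + 20870}{-48414 + M} = \frac{-10569 + 20870}{-48414 - 18944} = \frac{10301}{-67358} = 10301 \left(- \frac{1}{67358}\right) = - \frac{10301}{67358}$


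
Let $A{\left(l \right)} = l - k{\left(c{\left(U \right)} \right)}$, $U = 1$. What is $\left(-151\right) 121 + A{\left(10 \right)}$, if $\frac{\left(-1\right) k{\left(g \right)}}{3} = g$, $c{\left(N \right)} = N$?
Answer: $-18258$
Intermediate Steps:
$k{\left(g \right)} = - 3 g$
$A{\left(l \right)} = 3 + l$ ($A{\left(l \right)} = l - \left(-3\right) 1 = l - -3 = l + 3 = 3 + l$)
$\left(-151\right) 121 + A{\left(10 \right)} = \left(-151\right) 121 + \left(3 + 10\right) = -18271 + 13 = -18258$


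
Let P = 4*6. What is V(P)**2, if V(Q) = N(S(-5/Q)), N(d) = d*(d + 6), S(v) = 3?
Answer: 729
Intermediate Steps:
N(d) = d*(6 + d)
P = 24
V(Q) = 27 (V(Q) = 3*(6 + 3) = 3*9 = 27)
V(P)**2 = 27**2 = 729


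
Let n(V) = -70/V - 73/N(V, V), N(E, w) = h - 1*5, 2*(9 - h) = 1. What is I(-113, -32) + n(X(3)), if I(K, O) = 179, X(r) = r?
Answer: 2831/21 ≈ 134.81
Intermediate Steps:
h = 17/2 (h = 9 - ½*1 = 9 - ½ = 17/2 ≈ 8.5000)
N(E, w) = 7/2 (N(E, w) = 17/2 - 1*5 = 17/2 - 5 = 7/2)
n(V) = -146/7 - 70/V (n(V) = -70/V - 73/7/2 = -70/V - 73*2/7 = -70/V - 146/7 = -146/7 - 70/V)
I(-113, -32) + n(X(3)) = 179 + (-146/7 - 70/3) = 179 - 928/21 = 2831/21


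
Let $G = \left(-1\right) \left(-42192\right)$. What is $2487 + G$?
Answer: $44679$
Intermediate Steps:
$G = 42192$
$2487 + G = 2487 + 42192 = 44679$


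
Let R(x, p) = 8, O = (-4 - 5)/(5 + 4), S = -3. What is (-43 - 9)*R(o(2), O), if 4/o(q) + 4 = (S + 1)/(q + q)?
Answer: -416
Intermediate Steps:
O = -1 (O = -9/9 = -9*⅑ = -1)
o(q) = 4/(-4 - 1/q) (o(q) = 4/(-4 + (-3 + 1)/(q + q)) = 4/(-4 - 2*1/(2*q)) = 4/(-4 - 1/q))
(-43 - 9)*R(o(2), O) = (-43 - 9)*8 = -52*8 = -416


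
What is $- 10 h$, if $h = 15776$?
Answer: $-157760$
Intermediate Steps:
$- 10 h = \left(-10\right) 15776 = -157760$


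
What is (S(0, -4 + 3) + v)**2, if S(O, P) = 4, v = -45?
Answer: 1681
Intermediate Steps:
(S(0, -4 + 3) + v)**2 = (4 - 45)**2 = (-41)**2 = 1681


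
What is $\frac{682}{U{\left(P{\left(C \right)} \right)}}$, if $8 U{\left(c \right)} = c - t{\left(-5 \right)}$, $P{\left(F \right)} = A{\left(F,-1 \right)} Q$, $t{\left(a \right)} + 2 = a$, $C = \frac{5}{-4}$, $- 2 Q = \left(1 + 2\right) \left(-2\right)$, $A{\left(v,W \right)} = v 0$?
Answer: $\frac{5456}{7} \approx 779.43$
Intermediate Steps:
$A{\left(v,W \right)} = 0$
$Q = 3$ ($Q = - \frac{\left(1 + 2\right) \left(-2\right)}{2} = - \frac{3 \left(-2\right)}{2} = \left(- \frac{1}{2}\right) \left(-6\right) = 3$)
$C = - \frac{5}{4}$ ($C = 5 \left(- \frac{1}{4}\right) = - \frac{5}{4} \approx -1.25$)
$t{\left(a \right)} = -2 + a$
$P{\left(F \right)} = 0$ ($P{\left(F \right)} = 0 \cdot 3 = 0$)
$U{\left(c \right)} = \frac{7}{8} + \frac{c}{8}$ ($U{\left(c \right)} = \frac{c - \left(-2 - 5\right)}{8} = \frac{c - -7}{8} = \frac{c + 7}{8} = \frac{7 + c}{8} = \frac{7}{8} + \frac{c}{8}$)
$\frac{682}{U{\left(P{\left(C \right)} \right)}} = \frac{682}{\frac{7}{8} + \frac{1}{8} \cdot 0} = \frac{682}{\frac{7}{8} + 0} = \frac{682}{\frac{7}{8}} = 682 \cdot \frac{8}{7} = \frac{5456}{7}$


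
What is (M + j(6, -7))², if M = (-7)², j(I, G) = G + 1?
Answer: 1849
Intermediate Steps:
j(I, G) = 1 + G
M = 49
(M + j(6, -7))² = (49 + (1 - 7))² = (49 - 6)² = 43² = 1849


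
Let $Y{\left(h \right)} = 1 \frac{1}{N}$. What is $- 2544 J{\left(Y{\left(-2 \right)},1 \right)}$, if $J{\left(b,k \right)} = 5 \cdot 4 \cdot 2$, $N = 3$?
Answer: $-101760$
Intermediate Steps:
$Y{\left(h \right)} = \frac{1}{3}$ ($Y{\left(h \right)} = 1 \cdot \frac{1}{3} = \frac{1}{3}$)
$J{\left(b,k \right)} = 40$ ($J{\left(b,k \right)} = 20 \cdot 2 = 40$)
$- 2544 J{\left(Y{\left(-2 \right)},1 \right)} = \left(-2544\right) 40 = -101760$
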